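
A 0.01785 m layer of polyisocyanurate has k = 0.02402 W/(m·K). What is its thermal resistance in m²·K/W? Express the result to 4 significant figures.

0.7431 m²·K/W

R = L/k = 0.01785/0.02402 = 0.74313 m²·K/W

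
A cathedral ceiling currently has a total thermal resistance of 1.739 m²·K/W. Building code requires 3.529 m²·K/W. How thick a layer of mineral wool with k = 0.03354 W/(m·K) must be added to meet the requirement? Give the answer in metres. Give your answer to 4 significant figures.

ΔR = 3.529 − 1.739 = 1.79 m²·K/W
L = ΔR × k = 1.79 × 0.03354 = 0.060037 m

0.06004 m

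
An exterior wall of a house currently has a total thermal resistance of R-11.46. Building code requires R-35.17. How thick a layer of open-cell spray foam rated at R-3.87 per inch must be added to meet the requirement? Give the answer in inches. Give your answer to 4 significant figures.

6.127 in

ΔR = 35.17 − 11.46 = 23.71 ft²·°F·h/BTU
L = ΔR / (R/in) = 23.71/3.87 = 6.1266 in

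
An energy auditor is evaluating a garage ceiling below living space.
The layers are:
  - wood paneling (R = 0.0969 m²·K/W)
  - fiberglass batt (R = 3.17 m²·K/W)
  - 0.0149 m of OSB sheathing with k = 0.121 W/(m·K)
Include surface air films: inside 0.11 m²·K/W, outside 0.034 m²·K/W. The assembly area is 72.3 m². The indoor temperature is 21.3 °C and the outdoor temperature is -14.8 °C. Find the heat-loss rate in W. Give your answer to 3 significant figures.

739 W

0.0149/0.121 = 0.1231
R_total = 0.11 + 0.0969 + 3.17 + 0.1231 + 0.034 = 3.534 m²·K/W
Q = A·ΔT/R = 72.3 × (21.3 − (-14.8)) / 3.534 = 738.5 W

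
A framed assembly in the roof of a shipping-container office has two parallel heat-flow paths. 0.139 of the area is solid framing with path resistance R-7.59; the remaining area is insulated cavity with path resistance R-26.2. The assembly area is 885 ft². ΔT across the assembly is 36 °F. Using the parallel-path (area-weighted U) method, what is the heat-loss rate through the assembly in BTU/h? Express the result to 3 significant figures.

U_eff = 0.861/26.2 + 0.139/7.59 = 0.03286 + 0.01831 = 0.05118
R_eff = 1/U_eff = 19.54 ft²·°F·h/BTU
Q = 885 × 36 / 19.54 = 1630 BTU/h

1630 BTU/h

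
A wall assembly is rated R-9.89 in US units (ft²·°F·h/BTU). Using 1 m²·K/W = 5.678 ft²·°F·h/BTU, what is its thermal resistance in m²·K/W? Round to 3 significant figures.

R_SI = 9.89/5.678 = 1.742

1.74 m²·K/W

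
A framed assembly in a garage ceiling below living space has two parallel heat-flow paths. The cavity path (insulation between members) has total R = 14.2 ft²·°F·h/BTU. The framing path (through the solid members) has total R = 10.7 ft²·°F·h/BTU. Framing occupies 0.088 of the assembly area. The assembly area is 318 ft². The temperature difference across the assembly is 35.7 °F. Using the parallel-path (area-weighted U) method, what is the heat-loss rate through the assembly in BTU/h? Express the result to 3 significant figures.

822 BTU/h

U_eff = 0.912/14.2 + 0.088/10.7 = 0.06423 + 0.008224 = 0.07245
R_eff = 1/U_eff = 13.8 ft²·°F·h/BTU
Q = 318 × 35.7 / 13.8 = 822.5 BTU/h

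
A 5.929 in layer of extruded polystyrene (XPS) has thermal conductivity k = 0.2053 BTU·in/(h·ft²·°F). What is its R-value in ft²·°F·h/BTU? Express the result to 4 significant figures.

R = L/k = 5.929/0.2053 = 28.88 ft²·°F·h/BTU

28.88 ft²·°F·h/BTU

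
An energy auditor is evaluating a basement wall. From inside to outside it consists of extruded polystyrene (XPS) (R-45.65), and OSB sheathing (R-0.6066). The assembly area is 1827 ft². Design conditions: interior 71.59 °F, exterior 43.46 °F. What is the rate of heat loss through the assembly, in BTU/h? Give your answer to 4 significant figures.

R_total = 45.65 + 0.6066 = 46.257 ft²·°F·h/BTU
Q = A·ΔT/R = 1827 × (71.59 − 43.46) / 46.257 = 1111.1 BTU/h

1111 BTU/h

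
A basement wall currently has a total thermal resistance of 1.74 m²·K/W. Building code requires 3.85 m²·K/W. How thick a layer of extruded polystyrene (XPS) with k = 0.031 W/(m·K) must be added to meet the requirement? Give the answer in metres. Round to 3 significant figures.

ΔR = 3.85 − 1.74 = 2.11 m²·K/W
L = ΔR × k = 2.11 × 0.031 = 0.06541 m

0.0654 m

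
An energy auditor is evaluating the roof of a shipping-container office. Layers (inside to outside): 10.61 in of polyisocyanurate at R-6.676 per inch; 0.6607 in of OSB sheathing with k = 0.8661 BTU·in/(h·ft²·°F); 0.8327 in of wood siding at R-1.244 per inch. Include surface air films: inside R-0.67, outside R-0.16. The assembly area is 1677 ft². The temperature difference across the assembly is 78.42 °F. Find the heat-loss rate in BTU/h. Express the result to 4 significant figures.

10.61 × 6.676 = 70.832
0.6607/0.8661 = 0.76284
0.8327 × 1.244 = 1.0359
R_total = 0.67 + 70.832 + 0.76284 + 1.0359 + 0.16 = 73.461 ft²·°F·h/BTU
Q = A·ΔT/R = 1677 × 78.42 / 73.461 = 1790.2 BTU/h

1790 BTU/h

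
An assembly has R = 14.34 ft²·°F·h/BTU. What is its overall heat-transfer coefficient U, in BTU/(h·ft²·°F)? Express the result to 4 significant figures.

U = 1/R = 1/14.34 = 0.069735

0.06974 BTU/(h·ft²·°F)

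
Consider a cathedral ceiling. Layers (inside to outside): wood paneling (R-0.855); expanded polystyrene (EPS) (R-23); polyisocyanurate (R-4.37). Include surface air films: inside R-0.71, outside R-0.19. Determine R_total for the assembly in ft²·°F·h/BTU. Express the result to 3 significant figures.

29.1 ft²·°F·h/BTU

R_total = 0.71 + 0.855 + 23 + 4.37 + 0.19 = 29.12 ft²·°F·h/BTU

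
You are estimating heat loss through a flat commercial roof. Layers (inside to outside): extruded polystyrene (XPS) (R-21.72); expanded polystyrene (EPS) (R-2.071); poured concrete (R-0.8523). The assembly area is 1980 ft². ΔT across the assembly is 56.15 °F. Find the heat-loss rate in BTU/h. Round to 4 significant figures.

R_total = 21.72 + 2.071 + 0.8523 = 24.643 ft²·°F·h/BTU
Q = A·ΔT/R = 1980 × 56.15 / 24.643 = 4511.4 BTU/h

4511 BTU/h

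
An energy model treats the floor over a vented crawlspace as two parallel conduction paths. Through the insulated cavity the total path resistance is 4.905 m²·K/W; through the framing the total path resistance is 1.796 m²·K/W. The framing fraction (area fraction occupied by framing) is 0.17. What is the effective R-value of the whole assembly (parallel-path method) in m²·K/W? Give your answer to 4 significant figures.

3.790 m²·K/W

U_eff = 0.83/4.905 + 0.17/1.796 = 0.16922 + 0.094655 = 0.26387
R_eff = 1/U_eff = 3.7897 m²·K/W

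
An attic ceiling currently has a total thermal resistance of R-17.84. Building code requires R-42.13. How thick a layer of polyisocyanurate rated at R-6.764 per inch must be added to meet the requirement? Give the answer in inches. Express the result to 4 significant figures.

3.591 in

ΔR = 42.13 − 17.84 = 24.29 ft²·°F·h/BTU
L = ΔR / (R/in) = 24.29/6.764 = 3.5911 in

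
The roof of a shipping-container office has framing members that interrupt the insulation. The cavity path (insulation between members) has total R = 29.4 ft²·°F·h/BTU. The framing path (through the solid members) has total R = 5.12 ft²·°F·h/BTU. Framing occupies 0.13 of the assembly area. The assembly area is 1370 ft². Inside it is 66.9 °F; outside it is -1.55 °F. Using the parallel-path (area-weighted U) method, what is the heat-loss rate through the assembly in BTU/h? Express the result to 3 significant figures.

U_eff = 0.87/29.4 + 0.13/5.12 = 0.02959 + 0.02539 = 0.05498
R_eff = 1/U_eff = 18.19 ft²·°F·h/BTU
Q = 1370 × (66.9 − (-1.55)) / 18.19 = 5156 BTU/h

5160 BTU/h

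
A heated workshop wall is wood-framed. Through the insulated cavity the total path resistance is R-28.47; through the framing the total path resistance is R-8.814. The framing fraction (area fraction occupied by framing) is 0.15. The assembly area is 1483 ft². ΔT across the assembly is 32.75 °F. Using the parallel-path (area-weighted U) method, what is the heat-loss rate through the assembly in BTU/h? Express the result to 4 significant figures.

2277 BTU/h

U_eff = 0.85/28.47 + 0.15/8.814 = 0.029856 + 0.017018 = 0.046874
R_eff = 1/U_eff = 21.334 ft²·°F·h/BTU
Q = 1483 × 32.75 / 21.334 = 2276.6 BTU/h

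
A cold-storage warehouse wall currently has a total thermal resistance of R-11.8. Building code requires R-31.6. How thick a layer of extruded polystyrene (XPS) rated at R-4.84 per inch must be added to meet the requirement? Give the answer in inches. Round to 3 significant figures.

4.09 in

ΔR = 31.6 − 11.8 = 19.8 ft²·°F·h/BTU
L = ΔR / (R/in) = 19.8/4.84 = 4.091 in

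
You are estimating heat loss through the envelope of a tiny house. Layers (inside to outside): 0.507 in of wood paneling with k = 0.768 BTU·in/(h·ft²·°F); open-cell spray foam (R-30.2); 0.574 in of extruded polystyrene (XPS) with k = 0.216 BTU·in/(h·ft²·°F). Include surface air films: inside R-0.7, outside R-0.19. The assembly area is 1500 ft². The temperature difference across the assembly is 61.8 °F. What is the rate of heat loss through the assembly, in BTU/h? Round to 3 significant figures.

2690 BTU/h

0.507/0.768 = 0.6602
0.574/0.216 = 2.657
R_total = 0.7 + 0.6602 + 30.2 + 2.657 + 0.19 = 34.41 ft²·°F·h/BTU
Q = A·ΔT/R = 1500 × 61.8 / 34.41 = 2694 BTU/h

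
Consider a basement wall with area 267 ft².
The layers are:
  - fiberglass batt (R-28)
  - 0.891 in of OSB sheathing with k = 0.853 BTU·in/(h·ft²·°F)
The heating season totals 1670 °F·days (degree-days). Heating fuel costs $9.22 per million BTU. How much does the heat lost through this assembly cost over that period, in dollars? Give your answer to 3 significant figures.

0.891/0.853 = 1.045
R_total = 28 + 1.045 = 29.04 ft²·°F·h/BTU
E = A × HDD × 24 / R = 267 × 1670 × 24 / 29.04 = 368400 BTU
Cost = 368400/10⁶ × 9.22 = $3.397

3.40 dollars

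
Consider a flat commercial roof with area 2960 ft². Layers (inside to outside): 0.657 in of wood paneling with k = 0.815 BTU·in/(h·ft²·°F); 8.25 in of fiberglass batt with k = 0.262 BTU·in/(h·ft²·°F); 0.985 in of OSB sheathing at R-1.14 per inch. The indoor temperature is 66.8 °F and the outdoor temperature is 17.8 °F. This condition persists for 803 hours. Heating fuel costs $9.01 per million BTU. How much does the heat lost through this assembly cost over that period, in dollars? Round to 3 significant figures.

31.4 dollars

0.657/0.815 = 0.8061
8.25/0.262 = 31.49
0.985 × 1.14 = 1.123
R_total = 0.8061 + 31.49 + 1.123 = 33.42 ft²·°F·h/BTU
Q = 2960 × (66.8 − 17.8) / 33.42 = 4340 BTU/h
E = 4340 × 803 = 3485000 BTU
Cost = 3485000/10⁶ × 9.01 = $31.4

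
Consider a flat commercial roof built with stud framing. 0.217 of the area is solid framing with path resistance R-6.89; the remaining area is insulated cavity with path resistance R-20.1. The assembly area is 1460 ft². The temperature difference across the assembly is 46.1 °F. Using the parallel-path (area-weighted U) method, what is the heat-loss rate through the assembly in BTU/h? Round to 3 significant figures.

4740 BTU/h

U_eff = 0.783/20.1 + 0.217/6.89 = 0.03896 + 0.03149 = 0.07045
R_eff = 1/U_eff = 14.19 ft²·°F·h/BTU
Q = 1460 × 46.1 / 14.19 = 4742 BTU/h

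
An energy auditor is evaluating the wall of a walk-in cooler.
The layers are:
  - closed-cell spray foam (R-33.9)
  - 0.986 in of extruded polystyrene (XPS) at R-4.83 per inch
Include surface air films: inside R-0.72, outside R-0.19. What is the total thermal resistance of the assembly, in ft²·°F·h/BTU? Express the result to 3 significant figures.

39.6 ft²·°F·h/BTU

0.986 × 4.83 = 4.762
R_total = 0.72 + 33.9 + 4.762 + 0.19 = 39.57 ft²·°F·h/BTU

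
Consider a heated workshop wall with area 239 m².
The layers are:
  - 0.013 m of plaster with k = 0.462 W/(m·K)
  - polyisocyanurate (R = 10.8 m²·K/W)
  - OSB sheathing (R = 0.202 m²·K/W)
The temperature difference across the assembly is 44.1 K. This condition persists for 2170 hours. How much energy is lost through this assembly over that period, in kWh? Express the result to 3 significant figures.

0.013/0.462 = 0.02814
R_total = 0.02814 + 10.8 + 0.202 = 11.03 m²·K/W
Q = 239 × 44.1 / 11.03 = 955.6 W
E = 955.6 W × 2170 h / 1000 = 2074 kWh

2070 kWh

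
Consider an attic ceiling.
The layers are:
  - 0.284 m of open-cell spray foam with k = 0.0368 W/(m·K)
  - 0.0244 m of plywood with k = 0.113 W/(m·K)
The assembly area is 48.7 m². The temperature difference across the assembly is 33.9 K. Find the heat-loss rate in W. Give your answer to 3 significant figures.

208 W

0.284/0.0368 = 7.717
0.0244/0.113 = 0.2159
R_total = 7.717 + 0.2159 = 7.933 m²·K/W
Q = A·ΔT/R = 48.7 × 33.9 / 7.933 = 208.1 W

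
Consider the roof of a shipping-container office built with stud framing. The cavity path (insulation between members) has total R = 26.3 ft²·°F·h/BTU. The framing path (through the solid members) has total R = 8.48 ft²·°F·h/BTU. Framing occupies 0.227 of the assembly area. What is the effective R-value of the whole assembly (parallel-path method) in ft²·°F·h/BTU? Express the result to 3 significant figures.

17.8 ft²·°F·h/BTU

U_eff = 0.773/26.3 + 0.227/8.48 = 0.02939 + 0.02677 = 0.05616
R_eff = 1/U_eff = 17.81 ft²·°F·h/BTU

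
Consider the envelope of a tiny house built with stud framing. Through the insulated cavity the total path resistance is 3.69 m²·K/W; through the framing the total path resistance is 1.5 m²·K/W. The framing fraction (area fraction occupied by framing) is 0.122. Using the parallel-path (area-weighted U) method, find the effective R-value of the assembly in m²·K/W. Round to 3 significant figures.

3.13 m²·K/W

U_eff = 0.878/3.69 + 0.122/1.5 = 0.2379 + 0.08133 = 0.3193
R_eff = 1/U_eff = 3.132 m²·K/W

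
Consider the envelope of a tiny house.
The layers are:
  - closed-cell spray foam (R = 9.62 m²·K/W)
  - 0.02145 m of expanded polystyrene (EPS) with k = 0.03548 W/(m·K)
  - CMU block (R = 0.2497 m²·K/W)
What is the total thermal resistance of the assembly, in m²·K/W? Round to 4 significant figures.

10.47 m²·K/W

0.02145/0.03548 = 0.60457
R_total = 9.62 + 0.60457 + 0.2497 = 10.474 m²·K/W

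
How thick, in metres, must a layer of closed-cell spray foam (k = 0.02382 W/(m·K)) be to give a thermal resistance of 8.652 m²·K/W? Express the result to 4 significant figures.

0.2061 m

L = R·k = 8.652 × 0.02382 = 0.20609 m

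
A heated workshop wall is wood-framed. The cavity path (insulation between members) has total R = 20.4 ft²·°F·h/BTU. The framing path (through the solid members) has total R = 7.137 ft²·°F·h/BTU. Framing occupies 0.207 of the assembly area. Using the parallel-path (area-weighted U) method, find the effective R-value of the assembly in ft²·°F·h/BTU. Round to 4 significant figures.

U_eff = 0.793/20.4 + 0.207/7.137 = 0.038873 + 0.029004 = 0.067876
R_eff = 1/U_eff = 14.733 ft²·°F·h/BTU

14.73 ft²·°F·h/BTU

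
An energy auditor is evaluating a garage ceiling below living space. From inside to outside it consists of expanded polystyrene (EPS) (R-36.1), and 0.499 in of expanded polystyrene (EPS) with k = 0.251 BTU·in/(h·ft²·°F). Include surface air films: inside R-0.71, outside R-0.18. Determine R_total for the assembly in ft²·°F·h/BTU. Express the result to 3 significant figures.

0.499/0.251 = 1.988
R_total = 0.71 + 36.1 + 1.988 + 0.18 = 38.98 ft²·°F·h/BTU

39.0 ft²·°F·h/BTU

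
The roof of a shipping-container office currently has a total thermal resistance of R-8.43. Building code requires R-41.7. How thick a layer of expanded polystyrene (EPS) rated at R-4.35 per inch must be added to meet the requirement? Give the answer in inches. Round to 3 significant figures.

7.65 in

ΔR = 41.7 − 8.43 = 33.27 ft²·°F·h/BTU
L = ΔR / (R/in) = 33.27/4.35 = 7.648 in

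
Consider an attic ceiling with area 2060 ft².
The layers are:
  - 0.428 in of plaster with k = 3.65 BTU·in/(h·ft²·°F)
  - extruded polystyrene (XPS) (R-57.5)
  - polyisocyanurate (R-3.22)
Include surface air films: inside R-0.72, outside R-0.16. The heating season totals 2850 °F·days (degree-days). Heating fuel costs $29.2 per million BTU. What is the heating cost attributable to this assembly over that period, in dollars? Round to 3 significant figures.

66.7 dollars

0.428/3.65 = 0.1173
R_total = 0.72 + 0.1173 + 57.5 + 3.22 + 0.16 = 61.72 ft²·°F·h/BTU
E = A × HDD × 24 / R = 2060 × 2850 × 24 / 61.72 = 2283000 BTU
Cost = 2283000/10⁶ × 29.2 = $66.67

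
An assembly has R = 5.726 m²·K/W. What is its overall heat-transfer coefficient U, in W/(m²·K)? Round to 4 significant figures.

0.1746 W/(m²·K)

U = 1/R = 1/5.726 = 0.17464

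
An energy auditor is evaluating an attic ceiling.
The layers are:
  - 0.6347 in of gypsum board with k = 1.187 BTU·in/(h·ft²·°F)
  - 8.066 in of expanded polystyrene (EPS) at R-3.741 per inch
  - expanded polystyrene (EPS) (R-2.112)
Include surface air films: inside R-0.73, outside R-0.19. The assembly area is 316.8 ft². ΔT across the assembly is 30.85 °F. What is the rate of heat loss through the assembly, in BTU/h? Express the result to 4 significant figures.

289.7 BTU/h

0.6347/1.187 = 0.53471
8.066 × 3.741 = 30.175
R_total = 0.73 + 0.53471 + 30.175 + 2.112 + 0.19 = 33.742 ft²·°F·h/BTU
Q = A·ΔT/R = 316.8 × 30.85 / 33.742 = 289.65 BTU/h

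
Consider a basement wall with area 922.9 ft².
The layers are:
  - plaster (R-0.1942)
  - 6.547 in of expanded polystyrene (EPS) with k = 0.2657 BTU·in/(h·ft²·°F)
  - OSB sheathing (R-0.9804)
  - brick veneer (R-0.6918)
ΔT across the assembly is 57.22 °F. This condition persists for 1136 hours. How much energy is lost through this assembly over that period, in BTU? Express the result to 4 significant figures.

6.547/0.2657 = 24.641
R_total = 0.1942 + 24.641 + 0.9804 + 0.6918 = 26.507 ft²·°F·h/BTU
Q = 922.9 × 57.22 / 26.507 = 1992.2 BTU/h
E = 1992.2 × 1136 = 2263200 BTU

2263000 BTU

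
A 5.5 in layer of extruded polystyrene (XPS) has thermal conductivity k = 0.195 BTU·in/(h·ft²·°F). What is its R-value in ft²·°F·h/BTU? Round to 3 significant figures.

28.2 ft²·°F·h/BTU

R = L/k = 5.5/0.195 = 28.21 ft²·°F·h/BTU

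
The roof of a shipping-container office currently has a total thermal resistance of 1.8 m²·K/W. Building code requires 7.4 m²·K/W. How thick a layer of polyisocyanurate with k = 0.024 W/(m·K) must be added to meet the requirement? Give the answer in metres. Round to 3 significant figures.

0.134 m

ΔR = 7.4 − 1.8 = 5.6 m²·K/W
L = ΔR × k = 5.6 × 0.024 = 0.1344 m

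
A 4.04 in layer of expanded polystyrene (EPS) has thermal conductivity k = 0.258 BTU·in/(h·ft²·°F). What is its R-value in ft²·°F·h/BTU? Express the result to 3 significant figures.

R = L/k = 4.04/0.258 = 15.66 ft²·°F·h/BTU

15.7 ft²·°F·h/BTU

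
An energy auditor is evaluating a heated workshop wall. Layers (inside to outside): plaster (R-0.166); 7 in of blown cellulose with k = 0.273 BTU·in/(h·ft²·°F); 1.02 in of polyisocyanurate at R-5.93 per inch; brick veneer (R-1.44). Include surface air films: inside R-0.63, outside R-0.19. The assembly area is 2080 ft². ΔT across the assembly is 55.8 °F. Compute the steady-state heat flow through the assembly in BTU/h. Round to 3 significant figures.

7/0.273 = 25.64
1.02 × 5.93 = 6.049
R_total = 0.63 + 0.166 + 25.64 + 6.049 + 1.44 + 0.19 = 34.12 ft²·°F·h/BTU
Q = A·ΔT/R = 2080 × 55.8 / 34.12 = 3402 BTU/h

3400 BTU/h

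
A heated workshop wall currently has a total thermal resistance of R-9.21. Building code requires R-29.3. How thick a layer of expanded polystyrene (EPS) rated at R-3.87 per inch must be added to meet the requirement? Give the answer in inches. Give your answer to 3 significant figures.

5.19 in

ΔR = 29.3 − 9.21 = 20.09 ft²·°F·h/BTU
L = ΔR / (R/in) = 20.09/3.87 = 5.191 in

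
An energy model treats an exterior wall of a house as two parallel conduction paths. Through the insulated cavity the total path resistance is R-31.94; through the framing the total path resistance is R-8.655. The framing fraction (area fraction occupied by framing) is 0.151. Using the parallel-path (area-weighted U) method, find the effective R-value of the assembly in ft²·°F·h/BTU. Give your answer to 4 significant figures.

22.71 ft²·°F·h/BTU

U_eff = 0.849/31.94 + 0.151/8.655 = 0.026581 + 0.017447 = 0.044028
R_eff = 1/U_eff = 22.713 ft²·°F·h/BTU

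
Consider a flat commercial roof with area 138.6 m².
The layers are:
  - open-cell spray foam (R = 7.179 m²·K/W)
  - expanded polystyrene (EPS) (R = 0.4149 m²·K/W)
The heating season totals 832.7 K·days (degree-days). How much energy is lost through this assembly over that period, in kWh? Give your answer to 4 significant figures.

364.8 kWh

R_total = 7.179 + 0.4149 = 7.5939 m²·K/W
E = A × HDD × 24 / R / 1000 = 138.6 × 832.7 × 24 / 7.5939 / 1000 = 364.75 kWh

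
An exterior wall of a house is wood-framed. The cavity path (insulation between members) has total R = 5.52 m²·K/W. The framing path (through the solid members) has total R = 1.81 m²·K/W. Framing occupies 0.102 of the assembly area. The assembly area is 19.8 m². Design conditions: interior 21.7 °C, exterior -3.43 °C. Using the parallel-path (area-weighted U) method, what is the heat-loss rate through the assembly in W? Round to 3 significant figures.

U_eff = 0.898/5.52 + 0.102/1.81 = 0.1627 + 0.05635 = 0.219
R_eff = 1/U_eff = 4.565 m²·K/W
Q = 19.8 × (21.7 − (-3.43)) / 4.565 = 109 W

109 W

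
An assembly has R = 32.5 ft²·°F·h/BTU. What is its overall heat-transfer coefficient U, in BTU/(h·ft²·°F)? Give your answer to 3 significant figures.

U = 1/R = 1/32.5 = 0.03077

0.0308 BTU/(h·ft²·°F)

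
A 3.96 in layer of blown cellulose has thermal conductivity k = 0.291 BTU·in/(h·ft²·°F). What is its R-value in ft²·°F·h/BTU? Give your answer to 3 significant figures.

R = L/k = 3.96/0.291 = 13.61 ft²·°F·h/BTU

13.6 ft²·°F·h/BTU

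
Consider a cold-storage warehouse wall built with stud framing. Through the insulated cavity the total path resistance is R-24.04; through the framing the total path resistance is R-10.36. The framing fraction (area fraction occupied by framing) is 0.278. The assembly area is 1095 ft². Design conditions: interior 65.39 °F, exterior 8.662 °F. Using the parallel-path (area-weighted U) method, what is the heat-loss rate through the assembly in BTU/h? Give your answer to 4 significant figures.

3532 BTU/h

U_eff = 0.722/24.04 + 0.278/10.36 = 0.030033 + 0.026834 = 0.056867
R_eff = 1/U_eff = 17.585 ft²·°F·h/BTU
Q = 1095 × (65.39 − 8.662) / 17.585 = 3532.4 BTU/h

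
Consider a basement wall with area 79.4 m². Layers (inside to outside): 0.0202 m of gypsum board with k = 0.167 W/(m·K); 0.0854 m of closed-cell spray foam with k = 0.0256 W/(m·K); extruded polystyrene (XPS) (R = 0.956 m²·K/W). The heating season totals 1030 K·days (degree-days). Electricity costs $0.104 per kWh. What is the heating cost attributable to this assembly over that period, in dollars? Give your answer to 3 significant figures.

46.3 dollars

0.0202/0.167 = 0.121
0.0854/0.0256 = 3.336
R_total = 0.121 + 3.336 + 0.956 = 4.413 m²·K/W
E = A × HDD × 24 / R / 1000 = 79.4 × 1030 × 24 / 4.413 / 1000 = 444.8 kWh
Cost = 444.8 × 0.104 = $46.26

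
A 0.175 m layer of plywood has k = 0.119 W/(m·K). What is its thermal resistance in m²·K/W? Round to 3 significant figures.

1.47 m²·K/W

R = L/k = 0.175/0.119 = 1.471 m²·K/W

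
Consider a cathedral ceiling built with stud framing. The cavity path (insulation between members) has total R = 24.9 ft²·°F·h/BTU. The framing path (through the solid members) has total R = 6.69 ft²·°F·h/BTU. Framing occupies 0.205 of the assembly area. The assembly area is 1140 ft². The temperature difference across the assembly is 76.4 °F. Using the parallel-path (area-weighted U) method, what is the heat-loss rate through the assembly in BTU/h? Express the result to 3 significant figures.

U_eff = 0.795/24.9 + 0.205/6.69 = 0.03193 + 0.03064 = 0.06257
R_eff = 1/U_eff = 15.98 ft²·°F·h/BTU
Q = 1140 × 76.4 / 15.98 = 5450 BTU/h

5450 BTU/h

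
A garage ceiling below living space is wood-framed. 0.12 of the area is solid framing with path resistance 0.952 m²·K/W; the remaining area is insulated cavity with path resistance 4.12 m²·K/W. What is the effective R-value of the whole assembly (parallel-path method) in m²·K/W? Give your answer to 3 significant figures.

2.94 m²·K/W

U_eff = 0.88/4.12 + 0.12/0.952 = 0.2136 + 0.1261 = 0.3396
R_eff = 1/U_eff = 2.944 m²·K/W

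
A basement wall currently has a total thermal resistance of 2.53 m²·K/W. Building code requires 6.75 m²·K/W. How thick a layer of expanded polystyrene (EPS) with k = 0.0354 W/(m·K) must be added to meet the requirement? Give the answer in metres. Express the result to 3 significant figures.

0.149 m

ΔR = 6.75 − 2.53 = 4.22 m²·K/W
L = ΔR × k = 4.22 × 0.0354 = 0.1494 m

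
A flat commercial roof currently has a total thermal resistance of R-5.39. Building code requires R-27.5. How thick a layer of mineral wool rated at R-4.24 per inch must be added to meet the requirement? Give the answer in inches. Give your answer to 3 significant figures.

ΔR = 27.5 − 5.39 = 22.11 ft²·°F·h/BTU
L = ΔR / (R/in) = 22.11/4.24 = 5.215 in

5.21 in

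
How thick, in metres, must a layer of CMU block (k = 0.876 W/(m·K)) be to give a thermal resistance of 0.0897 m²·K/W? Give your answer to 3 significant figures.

0.0786 m

L = R·k = 0.0897 × 0.876 = 0.07858 m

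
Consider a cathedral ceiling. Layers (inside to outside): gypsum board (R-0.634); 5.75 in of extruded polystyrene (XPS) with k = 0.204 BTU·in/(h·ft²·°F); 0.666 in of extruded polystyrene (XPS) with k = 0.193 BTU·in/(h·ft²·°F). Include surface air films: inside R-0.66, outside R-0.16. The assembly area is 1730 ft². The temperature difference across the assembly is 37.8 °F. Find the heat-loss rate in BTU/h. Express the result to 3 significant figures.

5.75/0.204 = 28.19
0.666/0.193 = 3.451
R_total = 0.66 + 0.634 + 28.19 + 3.451 + 0.16 = 33.09 ft²·°F·h/BTU
Q = A·ΔT/R = 1730 × 37.8 / 33.09 = 1976 BTU/h

1980 BTU/h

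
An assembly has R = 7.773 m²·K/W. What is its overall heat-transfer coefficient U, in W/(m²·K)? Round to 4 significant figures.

0.1287 W/(m²·K)

U = 1/R = 1/7.773 = 0.12865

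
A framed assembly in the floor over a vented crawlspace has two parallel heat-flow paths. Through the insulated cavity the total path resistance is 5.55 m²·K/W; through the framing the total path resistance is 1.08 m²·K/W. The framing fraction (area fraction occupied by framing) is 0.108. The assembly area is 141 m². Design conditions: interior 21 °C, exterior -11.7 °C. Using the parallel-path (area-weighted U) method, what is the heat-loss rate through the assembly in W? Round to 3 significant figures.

U_eff = 0.892/5.55 + 0.108/1.08 = 0.1607 + 0.1 = 0.2607
R_eff = 1/U_eff = 3.836 m²·K/W
Q = 141 × (21 − (-11.7)) / 3.836 = 1202 W

1200 W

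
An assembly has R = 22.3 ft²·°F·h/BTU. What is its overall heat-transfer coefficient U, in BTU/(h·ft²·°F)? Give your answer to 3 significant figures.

0.0448 BTU/(h·ft²·°F)

U = 1/R = 1/22.3 = 0.04484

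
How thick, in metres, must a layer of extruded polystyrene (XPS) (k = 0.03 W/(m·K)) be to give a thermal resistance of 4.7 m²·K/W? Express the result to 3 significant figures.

0.141 m

L = R·k = 4.7 × 0.03 = 0.141 m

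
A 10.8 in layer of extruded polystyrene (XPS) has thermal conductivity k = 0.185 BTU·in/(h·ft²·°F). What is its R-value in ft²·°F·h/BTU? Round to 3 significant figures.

58.4 ft²·°F·h/BTU

R = L/k = 10.8/0.185 = 58.38 ft²·°F·h/BTU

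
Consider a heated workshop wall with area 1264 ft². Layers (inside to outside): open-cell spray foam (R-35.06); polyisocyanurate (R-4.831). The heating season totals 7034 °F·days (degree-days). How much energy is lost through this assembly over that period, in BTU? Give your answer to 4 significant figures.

5349000 BTU

R_total = 35.06 + 4.831 = 39.891 ft²·°F·h/BTU
E = A × HDD × 24 / R = 1264 × 7034 × 24 / 39.891 = 5349200 BTU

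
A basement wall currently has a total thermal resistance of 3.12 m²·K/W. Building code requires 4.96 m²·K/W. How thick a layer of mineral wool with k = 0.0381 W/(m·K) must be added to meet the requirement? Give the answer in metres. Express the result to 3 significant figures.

0.0701 m

ΔR = 4.96 − 3.12 = 1.84 m²·K/W
L = ΔR × k = 1.84 × 0.0381 = 0.0701 m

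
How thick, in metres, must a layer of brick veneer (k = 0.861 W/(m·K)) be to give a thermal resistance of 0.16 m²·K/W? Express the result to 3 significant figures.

0.138 m

L = R·k = 0.16 × 0.861 = 0.1378 m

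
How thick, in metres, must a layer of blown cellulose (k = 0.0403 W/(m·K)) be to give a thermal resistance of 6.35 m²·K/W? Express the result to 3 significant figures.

0.256 m

L = R·k = 6.35 × 0.0403 = 0.2559 m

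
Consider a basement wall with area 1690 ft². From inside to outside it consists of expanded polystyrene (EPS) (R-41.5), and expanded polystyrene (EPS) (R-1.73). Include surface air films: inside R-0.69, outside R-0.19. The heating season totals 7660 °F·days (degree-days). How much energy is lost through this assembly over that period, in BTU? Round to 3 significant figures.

R_total = 0.69 + 41.5 + 1.73 + 0.19 = 44.11 ft²·°F·h/BTU
E = A × HDD × 24 / R = 1690 × 7660 × 24 / 44.11 = 7044000 BTU

7040000 BTU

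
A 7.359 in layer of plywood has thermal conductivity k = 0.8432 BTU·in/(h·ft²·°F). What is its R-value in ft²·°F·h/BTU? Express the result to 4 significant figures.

8.727 ft²·°F·h/BTU

R = L/k = 7.359/0.8432 = 8.7275 ft²·°F·h/BTU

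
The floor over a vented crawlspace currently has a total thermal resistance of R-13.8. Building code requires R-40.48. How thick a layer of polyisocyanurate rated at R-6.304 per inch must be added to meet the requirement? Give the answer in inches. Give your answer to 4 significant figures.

ΔR = 40.48 − 13.8 = 26.68 ft²·°F·h/BTU
L = ΔR / (R/in) = 26.68/6.304 = 4.2322 in

4.232 in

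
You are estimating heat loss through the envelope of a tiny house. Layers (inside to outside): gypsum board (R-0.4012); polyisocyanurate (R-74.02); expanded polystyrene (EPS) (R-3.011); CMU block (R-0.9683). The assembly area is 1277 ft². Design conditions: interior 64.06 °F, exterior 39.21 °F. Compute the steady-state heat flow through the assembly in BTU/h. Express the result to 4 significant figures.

404.8 BTU/h

R_total = 0.4012 + 74.02 + 3.011 + 0.9683 = 78.4 ft²·°F·h/BTU
Q = A·ΔT/R = 1277 × (64.06 − 39.21) / 78.4 = 404.76 BTU/h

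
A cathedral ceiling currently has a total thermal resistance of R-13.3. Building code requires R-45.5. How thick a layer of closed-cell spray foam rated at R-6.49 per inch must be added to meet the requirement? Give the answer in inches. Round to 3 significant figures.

4.96 in

ΔR = 45.5 − 13.3 = 32.2 ft²·°F·h/BTU
L = ΔR / (R/in) = 32.2/6.49 = 4.961 in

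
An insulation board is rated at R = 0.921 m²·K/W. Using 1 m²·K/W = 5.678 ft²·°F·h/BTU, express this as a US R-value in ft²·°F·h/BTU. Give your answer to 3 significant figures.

R_US = 0.921 × 5.678 = 5.229

5.23 ft²·°F·h/BTU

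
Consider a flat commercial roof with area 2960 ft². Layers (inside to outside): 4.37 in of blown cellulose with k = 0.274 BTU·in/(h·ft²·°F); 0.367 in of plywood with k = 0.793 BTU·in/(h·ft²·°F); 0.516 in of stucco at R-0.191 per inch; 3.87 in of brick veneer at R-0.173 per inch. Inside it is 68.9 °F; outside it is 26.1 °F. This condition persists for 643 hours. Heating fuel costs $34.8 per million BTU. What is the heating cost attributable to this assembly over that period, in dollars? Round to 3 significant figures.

165 dollars

4.37/0.274 = 15.95
0.367/0.793 = 0.4628
0.516 × 0.191 = 0.09856
3.87 × 0.173 = 0.6695
R_total = 15.95 + 0.4628 + 0.09856 + 0.6695 = 17.18 ft²·°F·h/BTU
Q = 2960 × (68.9 − 26.1) / 17.18 = 7374 BTU/h
E = 7374 × 643 = 4742000 BTU
Cost = 4742000/10⁶ × 34.8 = $165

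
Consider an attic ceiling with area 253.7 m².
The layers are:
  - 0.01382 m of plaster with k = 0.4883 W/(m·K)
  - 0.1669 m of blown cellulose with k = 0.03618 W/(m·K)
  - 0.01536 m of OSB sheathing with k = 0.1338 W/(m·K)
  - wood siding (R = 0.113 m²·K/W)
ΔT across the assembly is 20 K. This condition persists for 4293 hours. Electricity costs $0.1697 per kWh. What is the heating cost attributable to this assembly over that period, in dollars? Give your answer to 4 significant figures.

759.2 dollars

0.01382/0.4883 = 0.028302
0.1669/0.03618 = 4.613
0.01536/0.1338 = 0.1148
R_total = 0.028302 + 4.613 + 0.1148 + 0.113 = 4.8691 m²·K/W
Q = 253.7 × 20 / 4.8691 = 1042.1 W
E = 1042.1 W × 4293 h / 1000 = 4473.6 kWh
Cost = 4473.6 × 0.1697 = $759.17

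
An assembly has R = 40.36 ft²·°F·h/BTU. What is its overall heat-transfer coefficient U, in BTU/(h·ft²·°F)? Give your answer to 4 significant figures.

U = 1/R = 1/40.36 = 0.024777

0.02478 BTU/(h·ft²·°F)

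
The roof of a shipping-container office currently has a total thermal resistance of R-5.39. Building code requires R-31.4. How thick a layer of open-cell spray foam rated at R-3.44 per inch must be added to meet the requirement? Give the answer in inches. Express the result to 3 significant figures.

7.56 in

ΔR = 31.4 − 5.39 = 26.01 ft²·°F·h/BTU
L = ΔR / (R/in) = 26.01/3.44 = 7.561 in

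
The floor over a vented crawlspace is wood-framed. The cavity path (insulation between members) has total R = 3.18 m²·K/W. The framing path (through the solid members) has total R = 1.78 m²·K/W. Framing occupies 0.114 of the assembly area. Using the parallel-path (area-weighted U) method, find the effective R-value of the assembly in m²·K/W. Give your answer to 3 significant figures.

2.92 m²·K/W

U_eff = 0.886/3.18 + 0.114/1.78 = 0.2786 + 0.06404 = 0.3427
R_eff = 1/U_eff = 2.918 m²·K/W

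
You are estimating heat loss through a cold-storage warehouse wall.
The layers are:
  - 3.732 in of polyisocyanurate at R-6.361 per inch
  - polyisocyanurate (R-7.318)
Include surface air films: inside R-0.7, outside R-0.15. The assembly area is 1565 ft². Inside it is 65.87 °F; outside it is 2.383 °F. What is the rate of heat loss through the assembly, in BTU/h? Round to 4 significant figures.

3114 BTU/h

3.732 × 6.361 = 23.739
R_total = 0.7 + 23.739 + 7.318 + 0.15 = 31.907 ft²·°F·h/BTU
Q = A·ΔT/R = 1565 × (65.87 − 2.383) / 31.907 = 3113.9 BTU/h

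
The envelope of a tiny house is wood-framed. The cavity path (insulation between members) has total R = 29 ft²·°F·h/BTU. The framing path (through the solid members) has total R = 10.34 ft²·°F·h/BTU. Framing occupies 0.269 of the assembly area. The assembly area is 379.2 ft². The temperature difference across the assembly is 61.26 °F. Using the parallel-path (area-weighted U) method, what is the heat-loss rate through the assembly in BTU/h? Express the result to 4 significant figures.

1190 BTU/h

U_eff = 0.731/29 + 0.269/10.34 = 0.025207 + 0.026015 = 0.051222
R_eff = 1/U_eff = 19.523 ft²·°F·h/BTU
Q = 379.2 × 61.26 / 19.523 = 1189.9 BTU/h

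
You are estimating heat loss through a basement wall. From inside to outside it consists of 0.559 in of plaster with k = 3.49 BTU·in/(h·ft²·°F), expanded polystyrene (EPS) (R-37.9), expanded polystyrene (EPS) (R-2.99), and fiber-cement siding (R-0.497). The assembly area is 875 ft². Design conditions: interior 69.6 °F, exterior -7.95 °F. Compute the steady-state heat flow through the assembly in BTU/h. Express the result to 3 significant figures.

1630 BTU/h

0.559/3.49 = 0.1602
R_total = 0.1602 + 37.9 + 2.99 + 0.497 = 41.55 ft²·°F·h/BTU
Q = A·ΔT/R = 875 × (69.6 − (-7.95)) / 41.55 = 1633 BTU/h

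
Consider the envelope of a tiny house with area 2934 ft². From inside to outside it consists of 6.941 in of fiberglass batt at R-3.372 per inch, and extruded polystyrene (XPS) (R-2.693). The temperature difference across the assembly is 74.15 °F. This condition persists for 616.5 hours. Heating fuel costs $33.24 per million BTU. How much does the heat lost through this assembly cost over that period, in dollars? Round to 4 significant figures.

170.8 dollars

6.941 × 3.372 = 23.405
R_total = 23.405 + 2.693 = 26.098 ft²·°F·h/BTU
Q = 2934 × 74.15 / 26.098 = 8336.1 BTU/h
E = 8336.1 × 616.5 = 5139200 BTU
Cost = 5139200/10⁶ × 33.24 = $170.83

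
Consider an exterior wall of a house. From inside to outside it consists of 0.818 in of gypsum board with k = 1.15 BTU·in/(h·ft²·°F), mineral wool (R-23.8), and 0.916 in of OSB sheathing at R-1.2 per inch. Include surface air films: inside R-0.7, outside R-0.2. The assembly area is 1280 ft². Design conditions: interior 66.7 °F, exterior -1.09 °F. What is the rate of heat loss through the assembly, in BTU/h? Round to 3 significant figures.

3270 BTU/h

0.818/1.15 = 0.7113
0.916 × 1.2 = 1.099
R_total = 0.7 + 0.7113 + 23.8 + 1.099 + 0.2 = 26.51 ft²·°F·h/BTU
Q = A·ΔT/R = 1280 × (66.7 − (-1.09)) / 26.51 = 3273 BTU/h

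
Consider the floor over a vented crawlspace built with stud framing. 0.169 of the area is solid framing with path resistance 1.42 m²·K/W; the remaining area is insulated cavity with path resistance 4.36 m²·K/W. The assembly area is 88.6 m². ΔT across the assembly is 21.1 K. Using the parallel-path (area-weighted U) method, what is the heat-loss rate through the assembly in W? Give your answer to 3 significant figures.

U_eff = 0.831/4.36 + 0.169/1.42 = 0.1906 + 0.119 = 0.3096
R_eff = 1/U_eff = 3.23 m²·K/W
Q = 88.6 × 21.1 / 3.23 = 578.8 W

579 W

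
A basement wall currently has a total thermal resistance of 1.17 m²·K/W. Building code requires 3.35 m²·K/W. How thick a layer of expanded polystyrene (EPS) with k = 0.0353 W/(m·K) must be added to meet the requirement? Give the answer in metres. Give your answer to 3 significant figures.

ΔR = 3.35 − 1.17 = 2.18 m²·K/W
L = ΔR × k = 2.18 × 0.0353 = 0.07695 m

0.0770 m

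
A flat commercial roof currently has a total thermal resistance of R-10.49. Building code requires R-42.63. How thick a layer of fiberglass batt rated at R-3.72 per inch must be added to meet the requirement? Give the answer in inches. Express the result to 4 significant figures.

8.640 in

ΔR = 42.63 − 10.49 = 32.14 ft²·°F·h/BTU
L = ΔR / (R/in) = 32.14/3.72 = 8.6398 in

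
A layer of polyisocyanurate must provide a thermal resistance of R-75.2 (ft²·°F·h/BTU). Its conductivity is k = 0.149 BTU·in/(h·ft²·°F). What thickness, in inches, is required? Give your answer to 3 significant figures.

L = R × k = 75.2 × 0.149 = 11.2 in

11.2 in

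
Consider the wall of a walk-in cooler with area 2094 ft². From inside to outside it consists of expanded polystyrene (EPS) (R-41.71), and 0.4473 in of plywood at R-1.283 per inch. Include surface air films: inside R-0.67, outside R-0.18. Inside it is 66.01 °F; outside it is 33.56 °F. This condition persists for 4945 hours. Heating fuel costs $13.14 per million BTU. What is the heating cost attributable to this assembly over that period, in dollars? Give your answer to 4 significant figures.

102.4 dollars

0.4473 × 1.283 = 0.57389
R_total = 0.67 + 41.71 + 0.57389 + 0.18 = 43.134 ft²·°F·h/BTU
Q = 2094 × (66.01 − 33.56) / 43.134 = 1575.3 BTU/h
E = 1575.3 × 4945 = 7790000 BTU
Cost = 7790000/10⁶ × 13.14 = $102.36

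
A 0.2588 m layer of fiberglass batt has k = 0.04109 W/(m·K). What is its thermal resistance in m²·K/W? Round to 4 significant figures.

R = L/k = 0.2588/0.04109 = 6.2984 m²·K/W

6.298 m²·K/W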